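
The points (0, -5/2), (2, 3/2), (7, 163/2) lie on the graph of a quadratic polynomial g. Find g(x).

g(x) = 2x^2 - 2x - 5/2

Write g(x) = ax^2 + bx + c. Substituting each data point gives a linear system:
  c = -5/2
  4a + 2b + c = 3/2
  49a + 7b + c = 163/2
Solving the system yields a = 2, b = -2, c = -5/2.
So g(x) = 2x² - 2x - 5/2.
Check: g(0) = -5/2. ✓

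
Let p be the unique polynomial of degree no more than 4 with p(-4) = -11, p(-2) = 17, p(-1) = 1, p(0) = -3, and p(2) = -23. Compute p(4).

-379

Using the Lagrange interpolation formula with nodes -4, -2, -1, 0, 2:
  L_0(t) = (t + 2)(t + 1)t(t - 2) / 144
  L_1(t) = (t + 4)(t + 1)t(t - 2) / -16
  L_2(t) = (t + 4)(t + 2)t(t - 2) / 9
  L_3(t) = (t + 4)(t + 2)(t + 1)(t - 2) / -16
  L_4(t) = (t + 4)(t + 2)(t + 1)t / 144
Then p(t) = -11·L_0(t) + 17·L_1(t) + 1·L_2(t) - 3·L_3(t) - 23·L_4(t).
Expanding and collecting terms gives p(t) = -t^4 - 3t^3 + 4t^2 + 2t - 3.
Evaluating at t = 4: p(4) = -379.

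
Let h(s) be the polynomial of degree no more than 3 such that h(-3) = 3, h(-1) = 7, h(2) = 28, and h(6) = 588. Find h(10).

2460

Using the Lagrange interpolation formula with nodes -3, -1, 2, 6:
  L_0(s) = (s + 1)(s - 2)(s - 6) / -90
  L_1(s) = (s + 3)(s - 2)(s - 6) / 42
  L_2(s) = (s + 3)(s + 1)(s - 6) / -60
  L_3(s) = (s + 3)(s + 1)(s - 2) / 252
Then h(s) = 3·L_0(s) + 7·L_1(s) + 28·L_2(s) + 588·L_3(s).
Expanding and collecting terms gives h(s) = 2s^3 + 5s^2 - 4s.
Evaluating at s = 10: h(10) = 2460.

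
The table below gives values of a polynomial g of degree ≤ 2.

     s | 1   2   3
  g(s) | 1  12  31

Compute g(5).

93

Write g(s) = as^2 + bs + c. Substituting each data point gives a linear system:
  a + b + c = 1
  4a + 2b + c = 12
  9a + 3b + c = 31
Solving the system yields a = 4, b = -1, c = -2.
So g(s) = 4s^2 - s - 2.
Then g(5) = 93.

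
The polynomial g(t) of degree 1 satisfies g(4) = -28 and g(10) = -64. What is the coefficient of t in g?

Write g(t) = at + b. Substituting each data point gives a linear system:
  4a + b = -28
  10a + b = -64
Solving the system yields a = -6, b = -4.
So g(t) = -6t - 4.
The leading coefficient is -6.

-6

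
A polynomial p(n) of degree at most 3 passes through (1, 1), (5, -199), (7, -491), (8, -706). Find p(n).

p(n) = -n^3 - 3n^2 - n + 6

Using the Lagrange interpolation formula with nodes 1, 5, 7, 8:
  L_0(n) = (n - 5)(n - 7)(n - 8) / -168
  L_1(n) = (n - 1)(n - 7)(n - 8) / 24
  L_2(n) = (n - 1)(n - 5)(n - 8) / -12
  L_3(n) = (n - 1)(n - 5)(n - 7) / 21
Then p(n) = 1·L_0(n) - 199·L_1(n) - 491·L_2(n) - 706·L_3(n).
Expanding and collecting terms gives p(n) = -n^3 - 3n^2 - n + 6.
Check: p(7) = -491. ✓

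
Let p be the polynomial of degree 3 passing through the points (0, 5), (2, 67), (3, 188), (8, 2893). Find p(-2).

Write p(n) = an^3 + bn^2 + cn + d. Substituting each data point gives a linear system:
  d = 5
  8a + 4b + 2c + d = 67
  27a + 9b + 3c + d = 188
  512a + 64b + 8c + d = 2893
Solving the system yields a = 5, b = 5, c = 1, d = 5.
So p(n) = 5n^3 + 5n^2 + n + 5.
Then p(-2) = -17.

-17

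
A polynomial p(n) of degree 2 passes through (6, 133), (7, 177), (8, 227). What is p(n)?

Write p(n) = an^2 + bn + c. Substituting each data point gives a linear system:
  36a + 6b + c = 133
  49a + 7b + c = 177
  64a + 8b + c = 227
Solving the system yields a = 3, b = 5, c = -5.
So p(n) = 3n² + 5n - 5.
Check: p(8) = 227. ✓

p(n) = 3n^2 + 5n - 5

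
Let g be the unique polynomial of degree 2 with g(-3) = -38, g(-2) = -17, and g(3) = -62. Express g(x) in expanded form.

g(x) = -5x^2 - 4x - 5

Write g(x) = ax^2 + bx + c. Substituting each data point gives a linear system:
  9a - 3b + c = -38
  4a - 2b + c = -17
  9a + 3b + c = -62
Solving the system yields a = -5, b = -4, c = -5.
So g(x) = -5x² - 4x - 5.
Check: g(3) = -62. ✓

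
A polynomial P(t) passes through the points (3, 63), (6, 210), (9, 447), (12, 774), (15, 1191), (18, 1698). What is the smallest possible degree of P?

2

Forward differences of the values at t = 3, 6, 9, 12, 15, 18:
  P  : 63  210  447  774  1191  1698
  Δ  : 147  237  327  417  507
  Δ^2: 90  90  90  90
  Δ^3: 0  0  0
  Δ^4: 0  0
  Δ^5: 0
The second differences are constant (90) and nonzero, while all higher differences vanish, so the minimal degree is 2.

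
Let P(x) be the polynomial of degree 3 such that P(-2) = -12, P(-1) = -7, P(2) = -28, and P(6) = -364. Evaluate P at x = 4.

Using the Lagrange interpolation formula with nodes -2, -1, 2, 6:
  L_0(x) = (x + 1)(x - 2)(x - 6) / -32
  L_1(x) = (x + 2)(x - 2)(x - 6) / 21
  L_2(x) = (x + 2)(x + 1)(x - 6) / -48
  L_3(x) = (x + 2)(x + 1)(x - 2) / 224
Then P(x) = -12·L_0(x) - 7·L_1(x) - 28·L_2(x) - 364·L_3(x).
Expanding and collecting terms gives P(x) = -x^3 - 4x^2 - 4.
Evaluating at x = 4: P(4) = -132.

-132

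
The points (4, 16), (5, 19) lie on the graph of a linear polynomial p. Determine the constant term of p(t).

4

Write p(t) = at + b. Substituting each data point gives a linear system:
  4a + b = 16
  5a + b = 19
Solving the system yields a = 3, b = 4.
So p(t) = 3t + 4.
The constant term is 4.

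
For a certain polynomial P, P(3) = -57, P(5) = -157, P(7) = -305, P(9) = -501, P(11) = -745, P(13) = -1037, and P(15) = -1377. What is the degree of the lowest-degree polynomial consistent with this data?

2

Forward differences of the values at u = 3, 5, 7, 9, 11, 13, 15:
  P  : -57  -157  -305  -501  -745  -1037  -1377
  Δ  : -100  -148  -196  -244  -292  -340
  Δ^2: -48  -48  -48  -48  -48
  Δ^3: 0  0  0  0
  Δ^4: 0  0  0
  Δ^5: 0  0
  Δ^6: 0
The second differences are constant (-48) and nonzero, while all higher differences vanish, so the minimal degree is 2.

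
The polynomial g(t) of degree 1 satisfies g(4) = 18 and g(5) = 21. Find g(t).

g(t) = 3t + 6

Using the Lagrange interpolation formula with nodes 4, 5:
  L_0(t) = (t - 5) / -1
  L_1(t) = (t - 4) / 1
Then g(t) = 18·L_0(t) + 21·L_1(t).
Expanding and collecting terms gives g(t) = 3t + 6.
Check: g(4) = 18. ✓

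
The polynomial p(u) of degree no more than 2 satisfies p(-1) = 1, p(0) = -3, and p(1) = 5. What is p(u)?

p(u) = 6u^2 + 2u - 3

Write p(u) = au^2 + bu + c. Substituting each data point gives a linear system:
  a - b + c = 1
  c = -3
  a + b + c = 5
Solving the system yields a = 6, b = 2, c = -3.
So p(u) = 6u^2 + 2u - 3.
Check: p(0) = -3. ✓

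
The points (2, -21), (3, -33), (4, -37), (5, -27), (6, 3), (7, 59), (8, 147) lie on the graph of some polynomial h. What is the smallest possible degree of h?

3

Forward differences of the values at u = 2, 3, 4, 5, 6, 7, 8:
  h  : -21  -33  -37  -27  3  59  147
  Δ  : -12  -4  10  30  56  88
  Δ^2: 8  14  20  26  32
  Δ^3: 6  6  6  6
  Δ^4: 0  0  0
  Δ^5: 0  0
  Δ^6: 0
The third differences are constant (6) and nonzero, while all higher differences vanish, so the minimal degree is 3.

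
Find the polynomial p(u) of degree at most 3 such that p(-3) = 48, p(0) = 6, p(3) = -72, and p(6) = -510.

Using the Lagrange interpolation formula with nodes -3, 0, 3, 6:
  L_0(u) = u(u - 3)(u - 6) / -162
  L_1(u) = (u + 3)(u - 3)(u - 6) / 54
  L_2(u) = (u + 3)u(u - 6) / -54
  L_3(u) = (u + 3)u(u - 3) / 162
Then p(u) = 48·L_0(u) + 6·L_1(u) - 72·L_2(u) - 510·L_3(u).
Expanding and collecting terms gives p(u) = -2u³ - 2u² - 2u + 6.
Check: p(0) = 6. ✓

p(u) = -2u^3 - 2u^2 - 2u + 6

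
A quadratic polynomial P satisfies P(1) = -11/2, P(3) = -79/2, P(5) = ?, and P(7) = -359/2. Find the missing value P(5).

-195/2

The 3 known points determine the degree-2 polynomial uniquely.
Write P(x) = ax^2 + bx + c. Substituting each data point gives a linear system:
  a + b + c = -11/2
  9a + 3b + c = -79/2
  49a + 7b + c = -359/2
Solving the system yields a = -3, b = -5, c = 5/2.
So P(x) = -3x^2 - 5x + 5/2.
Then P(5) = -195/2.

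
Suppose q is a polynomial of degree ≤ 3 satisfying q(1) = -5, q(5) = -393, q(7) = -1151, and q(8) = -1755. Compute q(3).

Write q(t) = at^3 + bt^2 + ct + d. Substituting each data point gives a linear system:
  a + b + c + d = -5
  125a + 25b + 5c + d = -393
  343a + 49b + 7c + d = -1151
  512a + 64b + 8c + d = -1755
Solving the system yields a = -4, b = 5, c = -3, d = -3.
So q(t) = -4t^3 + 5t^2 - 3t - 3.
Then q(3) = -75.

-75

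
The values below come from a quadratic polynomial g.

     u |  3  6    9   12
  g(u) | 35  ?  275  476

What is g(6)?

128

On equispaced nodes a degree-2 polynomial has vanishing third forward difference, so
  - g(3) + 3·g(6) - 3·g(9) + g(12) = 0.
Substituting the known values and solving for g(6):
  3·g(6) = 384
  g(6) = 128.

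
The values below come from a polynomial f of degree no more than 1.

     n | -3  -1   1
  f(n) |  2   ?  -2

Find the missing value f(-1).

The 2 known points determine the degree-1 polynomial uniquely.
Write f(n) = an + b. Substituting each data point gives a linear system:
  -3a + b = 2
  a + b = -2
Solving the system yields a = -1, b = -1.
So f(n) = -n - 1.
Then f(-1) = 0.

0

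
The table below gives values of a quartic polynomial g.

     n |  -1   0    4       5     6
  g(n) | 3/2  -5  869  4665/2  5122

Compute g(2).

Using the Lagrange interpolation formula with nodes -1, 0, 4, 5, 6:
  L_0(n) = n(n - 4)(n - 5)(n - 6) / 210
  L_1(n) = (n + 1)(n - 4)(n - 5)(n - 6) / -120
  L_2(n) = (n + 1)n(n - 5)(n - 6) / 40
  L_3(n) = (n + 1)n(n - 4)(n - 6) / -30
  L_4(n) = (n + 1)n(n - 4)(n - 5) / 84
Then g(n) = 3/2·L_0(n) - 5·L_1(n) + 869·L_2(n) + 4665/2·L_3(n) + 5122·L_4(n).
Expanding and collecting terms gives g(n) = 5n⁴ - 6n³ - 2n² + (5/2)n - 5.
Evaluating at n = 2: g(2) = 24.

24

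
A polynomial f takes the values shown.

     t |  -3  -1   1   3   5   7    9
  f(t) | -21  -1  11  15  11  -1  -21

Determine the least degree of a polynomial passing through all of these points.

Forward differences of the values at t = -3, -1, 1, 3, 5, 7, 9:
  f  : -21  -1  11  15  11  -1  -21
  Δ  : 20  12  4  -4  -12  -20
  Δ^2: -8  -8  -8  -8  -8
  Δ^3: 0  0  0  0
  Δ^4: 0  0  0
  Δ^5: 0  0
  Δ^6: 0
The second differences are constant (-8) and nonzero, while all higher differences vanish, so the minimal degree is 2.

2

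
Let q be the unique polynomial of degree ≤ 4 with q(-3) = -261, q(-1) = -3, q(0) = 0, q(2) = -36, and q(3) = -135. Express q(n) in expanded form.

Write q(n) = an^4 + bn^3 + cn^2 + dn + e. Substituting each data point gives a linear system:
  81a - 27b + 9c - 3d + e = -261
  a - b + c - d + e = -3
  e = 0
  16a + 8b + 4c + 2d + e = -36
  81a + 27b + 9c + 3d + e = -135
Solving the system yields a = -2, b = 3, c = -4, d = -6, e = 0.
So q(n) = -2n^4 + 3n^3 - 4n^2 - 6n.
Check: q(-1) = -3. ✓

q(n) = -2n^4 + 3n^3 - 4n^2 - 6n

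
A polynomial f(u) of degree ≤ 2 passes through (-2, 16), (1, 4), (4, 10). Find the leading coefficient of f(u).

1

Write f(u) = au^2 + bu + c. Substituting each data point gives a linear system:
  4a - 2b + c = 16
  a + b + c = 4
  16a + 4b + c = 10
Solving the system yields a = 1, b = -3, c = 6.
So f(u) = u^2 - 3u + 6.
The leading coefficient is 1.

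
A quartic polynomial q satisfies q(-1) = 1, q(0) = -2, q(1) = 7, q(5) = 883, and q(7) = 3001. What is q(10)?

Using the Lagrange interpolation formula with nodes -1, 0, 1, 5, 7:
  L_0(x) = x(x - 1)(x - 5)(x - 7) / 96
  L_1(x) = (x + 1)(x - 1)(x - 5)(x - 7) / -35
  L_2(x) = (x + 1)x(x - 5)(x - 7) / 48
  L_3(x) = (x + 1)x(x - 1)(x - 7) / -240
  L_4(x) = (x + 1)x(x - 1)(x - 5) / 672
Then q(x) = 1·L_0(x) - 2·L_1(x) + 7·L_2(x) + 883·L_3(x) + 3001·L_4(x).
Expanding and collecting terms gives q(x) = x^4 + x^3 + 5x^2 + 2x - 2.
Evaluating at x = 10: q(10) = 11518.

11518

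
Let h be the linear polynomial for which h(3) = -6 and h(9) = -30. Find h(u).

Write h(u) = au + b. Substituting each data point gives a linear system:
  3a + b = -6
  9a + b = -30
Solving the system yields a = -4, b = 6.
So h(u) = -4u + 6.
Check: h(9) = -30. ✓

h(u) = -4u + 6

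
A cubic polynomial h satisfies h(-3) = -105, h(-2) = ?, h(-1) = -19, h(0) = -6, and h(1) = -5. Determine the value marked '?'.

The 4 known points determine the degree-3 polynomial uniquely.
Write h(s) = as^3 + bs^2 + cs + d. Substituting each data point gives a linear system:
  -27a + 9b - 3c + d = -105
  -a + b - c + d = -19
  d = -6
  a + b + c + d = -5
Solving the system yields a = 1, b = -6, c = 6, d = -6.
So h(s) = s^3 - 6s^2 + 6s - 6.
Then h(-2) = -50.

-50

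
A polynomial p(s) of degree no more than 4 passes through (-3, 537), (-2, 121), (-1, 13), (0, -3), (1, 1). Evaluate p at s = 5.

Using the Lagrange interpolation formula with nodes -3, -2, -1, 0, 1:
  L_0(s) = (s + 2)(s + 1)s(s - 1) / 24
  L_1(s) = (s + 3)(s + 1)s(s - 1) / -6
  L_2(s) = (s + 3)(s + 2)s(s - 1) / 4
  L_3(s) = (s + 3)(s + 2)(s + 1)(s - 1) / -6
  L_4(s) = (s + 3)(s + 2)(s + 1)s / 24
Then p(s) = 537·L_0(s) + 121·L_1(s) + 13·L_2(s) - 3·L_3(s) + 1·L_4(s).
Expanding and collecting terms gives p(s) = 6s^4 + 4s^2 - 6s - 3.
Evaluating at s = 5: p(5) = 3817.

3817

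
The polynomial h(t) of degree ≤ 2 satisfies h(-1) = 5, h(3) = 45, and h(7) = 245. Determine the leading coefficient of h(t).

5

Write h(t) = at^2 + bt + c. Substituting each data point gives a linear system:
  a - b + c = 5
  9a + 3b + c = 45
  49a + 7b + c = 245
Solving the system yields a = 5, b = 0, c = 0.
So h(t) = 5t².
The leading coefficient is 5.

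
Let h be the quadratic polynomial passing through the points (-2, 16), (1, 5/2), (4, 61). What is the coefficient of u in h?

-1/2

Write h(u) = au^2 + bu + c. Substituting each data point gives a linear system:
  4a - 2b + c = 16
  a + b + c = 5/2
  16a + 4b + c = 61
Solving the system yields a = 4, b = -1/2, c = -1.
So h(u) = 4u^2 - (1/2)u - 1.
The coefficient of u is -1/2.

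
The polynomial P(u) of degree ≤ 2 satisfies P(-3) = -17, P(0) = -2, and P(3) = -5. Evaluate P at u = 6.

Using the Lagrange interpolation formula with nodes -3, 0, 3:
  L_0(u) = u(u - 3) / 18
  L_1(u) = (u + 3)(u - 3) / -9
  L_2(u) = (u + 3)u / 18
Then P(u) = -17·L_0(u) - 2·L_1(u) - 5·L_2(u).
Expanding and collecting terms gives P(u) = -u² + 2u - 2.
Evaluating at u = 6: P(6) = -26.

-26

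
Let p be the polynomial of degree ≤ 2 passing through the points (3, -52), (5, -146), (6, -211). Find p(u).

Write p(u) = au^2 + bu + c. Substituting each data point gives a linear system:
  9a + 3b + c = -52
  25a + 5b + c = -146
  36a + 6b + c = -211
Solving the system yields a = -6, b = 1, c = -1.
So p(u) = -6u^2 + u - 1.
Check: p(5) = -146. ✓

p(u) = -6u^2 + u - 1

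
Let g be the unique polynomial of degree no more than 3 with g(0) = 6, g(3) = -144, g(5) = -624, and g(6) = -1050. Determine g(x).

Write g(x) = ax^3 + bx^2 + cx + d. Substituting each data point gives a linear system:
  d = 6
  27a + 9b + 3c + d = -144
  125a + 25b + 5c + d = -624
  216a + 36b + 6c + d = -1050
Solving the system yields a = -4, b = -6, c = 4, d = 6.
So g(x) = -4x^3 - 6x^2 + 4x + 6.
Check: g(5) = -624. ✓

g(x) = -4x^3 - 6x^2 + 4x + 6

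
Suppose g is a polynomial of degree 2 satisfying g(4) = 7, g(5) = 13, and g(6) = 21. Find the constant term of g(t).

Write g(t) = at^2 + bt + c. Substituting each data point gives a linear system:
  16a + 4b + c = 7
  25a + 5b + c = 13
  36a + 6b + c = 21
Solving the system yields a = 1, b = -3, c = 3.
So g(t) = t^2 - 3t + 3.
The constant term is 3.

3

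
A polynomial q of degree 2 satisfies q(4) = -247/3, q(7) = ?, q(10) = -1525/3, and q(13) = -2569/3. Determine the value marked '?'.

-751/3

The 3 known points determine the degree-2 polynomial uniquely.
Write q(t) = at^2 + bt + c. Substituting each data point gives a linear system:
  16a + 4b + c = -247/3
  100a + 10b + c = -1525/3
  169a + 13b + c = -2569/3
Solving the system yields a = -5, b = -1, c = 5/3.
So q(t) = -5t² - t + 5/3.
Then q(7) = -751/3.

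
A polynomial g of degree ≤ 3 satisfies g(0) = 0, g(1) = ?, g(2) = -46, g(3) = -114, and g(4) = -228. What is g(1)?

On equispaced nodes a degree-3 polynomial has vanishing fourth forward difference, so
  g(0) - 4·g(1) + 6·g(2) - 4·g(3) + g(4) = 0.
Substituting the known values and solving for g(1):
  -4·g(1) = 48
  g(1) = -12.

-12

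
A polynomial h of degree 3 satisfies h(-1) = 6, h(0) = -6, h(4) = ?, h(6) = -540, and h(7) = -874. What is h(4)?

-154

The 4 known points determine the degree-3 polynomial uniquely.
Write h(x) = ax^3 + bx^2 + cx + d. Substituting each data point gives a linear system:
  -a + b - c + d = 6
  d = -6
  216a + 36b + 6c + d = -540
  343a + 49b + 7c + d = -874
Solving the system yields a = -3, b = 4, c = -5, d = -6.
So h(x) = -3x^3 + 4x^2 - 5x - 6.
Then h(4) = -154.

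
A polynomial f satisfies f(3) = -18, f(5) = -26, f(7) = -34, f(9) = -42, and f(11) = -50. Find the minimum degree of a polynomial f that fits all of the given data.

Forward differences of the values at s = 3, 5, 7, 9, 11:
  f  : -18  -26  -34  -42  -50
  Δ  : -8  -8  -8  -8
  Δ^2: 0  0  0
  Δ^3: 0  0
  Δ^4: 0
The first differences are constant (-8) and nonzero, while all higher differences vanish, so the minimal degree is 1.

1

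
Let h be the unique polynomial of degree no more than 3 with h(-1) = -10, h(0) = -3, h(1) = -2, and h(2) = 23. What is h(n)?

Using the Lagrange interpolation formula with nodes -1, 0, 1, 2:
  L_0(n) = n(n - 1)(n - 2) / -6
  L_1(n) = (n + 1)(n - 1)(n - 2) / 2
  L_2(n) = (n + 1)n(n - 2) / -2
  L_3(n) = (n + 1)n(n - 1) / 6
Then h(n) = -10·L_0(n) - 3·L_1(n) - 2·L_2(n) + 23·L_3(n).
Expanding and collecting terms gives h(n) = 5n^3 - 3n^2 - n - 3.
Check: h(1) = -2. ✓

h(n) = 5n^3 - 3n^2 - n - 3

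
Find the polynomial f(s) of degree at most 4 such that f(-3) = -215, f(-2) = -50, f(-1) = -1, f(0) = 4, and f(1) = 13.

f(s) = -s^4 + 6s^3 + 3s^2 + s + 4

Write f(s) = as^4 + bs^3 + cs^2 + ds + e. Substituting each data point gives a linear system:
  81a - 27b + 9c - 3d + e = -215
  16a - 8b + 4c - 2d + e = -50
  a - b + c - d + e = -1
  e = 4
  a + b + c + d + e = 13
Solving the system yields a = -1, b = 6, c = 3, d = 1, e = 4.
So f(s) = -s^4 + 6s^3 + 3s^2 + s + 4.
Check: f(0) = 4. ✓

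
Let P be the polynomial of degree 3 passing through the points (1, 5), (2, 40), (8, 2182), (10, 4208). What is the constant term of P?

Write P(s) = as^3 + bs^2 + cs + d. Substituting each data point gives a linear system:
  a + b + c + d = 5
  8a + 4b + 2c + d = 40
  512a + 64b + 8c + d = 2182
  1000a + 100b + 10c + d = 4208
Solving the system yields a = 4, b = 2, c = 1, d = -2.
So P(s) = 4s^3 + 2s^2 + s - 2.
The constant term is -2.

-2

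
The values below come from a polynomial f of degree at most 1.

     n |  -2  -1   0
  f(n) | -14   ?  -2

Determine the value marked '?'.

On equispaced nodes a degree-1 polynomial has vanishing second forward difference, so
  f(-2) - 2·f(-1) + f(0) = 0.
Substituting the known values and solving for f(-1):
  -2·f(-1) = 16
  f(-1) = -8.

-8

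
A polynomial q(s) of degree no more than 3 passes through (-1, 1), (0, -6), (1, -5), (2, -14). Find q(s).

q(s) = -3s^3 + 4s^2 - 6

Write q(s) = as^3 + bs^2 + cs + d. Substituting each data point gives a linear system:
  -a + b - c + d = 1
  d = -6
  a + b + c + d = -5
  8a + 4b + 2c + d = -14
Solving the system yields a = -3, b = 4, c = 0, d = -6.
So q(s) = -3s³ + 4s² - 6.
Check: q(1) = -5. ✓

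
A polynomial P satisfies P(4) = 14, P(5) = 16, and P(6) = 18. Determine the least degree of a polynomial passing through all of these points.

1

Forward differences of the values at x = 4, 5, 6:
  P  : 14  16  18
  Δ  : 2  2
  Δ^2: 0
The first differences are constant (2) and nonzero, while all higher differences vanish, so the minimal degree is 1.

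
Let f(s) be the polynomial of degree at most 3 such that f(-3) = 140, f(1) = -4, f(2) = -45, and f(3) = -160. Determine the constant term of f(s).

-1

Write f(s) = as^3 + bs^2 + cs + d. Substituting each data point gives a linear system:
  -27a + 9b - 3c + d = 140
  a + b + c + d = -4
  8a + 4b + 2c + d = -45
  27a + 9b + 3c + d = -160
Solving the system yields a = -6, b = -1, c = 4, d = -1.
So f(s) = -6s^3 - s^2 + 4s - 1.
The constant term is -1.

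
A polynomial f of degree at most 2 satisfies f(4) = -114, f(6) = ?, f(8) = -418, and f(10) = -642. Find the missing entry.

-242

On equispaced nodes a degree-2 polynomial has vanishing third forward difference, so
  - f(4) + 3·f(6) - 3·f(8) + f(10) = 0.
Substituting the known values and solving for f(6):
  3·f(6) = -726
  f(6) = -242.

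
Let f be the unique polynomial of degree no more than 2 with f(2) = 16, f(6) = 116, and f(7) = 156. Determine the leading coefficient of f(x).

3

Write f(x) = ax^2 + bx + c. Substituting each data point gives a linear system:
  4a + 2b + c = 16
  36a + 6b + c = 116
  49a + 7b + c = 156
Solving the system yields a = 3, b = 1, c = 2.
So f(x) = 3x^2 + x + 2.
The leading coefficient is 3.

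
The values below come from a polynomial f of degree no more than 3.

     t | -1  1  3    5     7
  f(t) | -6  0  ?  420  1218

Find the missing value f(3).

On equispaced nodes a degree-3 polynomial has vanishing fourth forward difference, so
  f(-1) - 4·f(1) + 6·f(3) - 4·f(5) + f(7) = 0.
Substituting the known values and solving for f(3):
  6·f(3) = 468
  f(3) = 78.

78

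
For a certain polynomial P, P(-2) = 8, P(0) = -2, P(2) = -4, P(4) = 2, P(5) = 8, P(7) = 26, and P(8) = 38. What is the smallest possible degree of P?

2

Divided differences on the nodes -2, 0, 2, 4, 5, 7, 8:
  order 0: 8  -2  -4  2  8  26  38
  order 1: -5  -1  3  6  9  12
  order 2: 1  1  1  1  1
  order 3: 0  0  0  0
  order 4: 0  0  0
  order 5: 0  0
  order 6: 0
The order-2 divided differences are all 1 (nonzero) and every higher order vanishes, so the data lies on a polynomial of degree exactly 2.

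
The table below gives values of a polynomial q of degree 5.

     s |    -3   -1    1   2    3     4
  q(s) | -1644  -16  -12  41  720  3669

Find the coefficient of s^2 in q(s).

-6

Write q(s) = as^5 + bs^4 + cs^3 + ds^2 + es + k. Substituting each data point gives a linear system:
  -243a + 81b - 27c + 9d - 3e + k = -1644
  -a + b - c + d - e + k = -16
  a + b + c + d + e + k = -12
  32a + 16b + 8c + 4d + 2e + k = 41
  243a + 81b + 27c + 9d + 3e + k = 720
  1024a + 256b + 64c + 16d + 4e + k = 3669
Solving the system yields a = 5, b = -5, c = -1, d = -6, e = -2, k = -3.
So q(s) = 5s^5 - 5s^4 - s^3 - 6s^2 - 2s - 3.
The coefficient of s^2 is -6.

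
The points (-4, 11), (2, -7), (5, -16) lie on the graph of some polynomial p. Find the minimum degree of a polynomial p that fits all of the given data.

Divided differences on the nodes -4, 2, 5:
  order 0: 11  -7  -16
  order 1: -3  -3
  order 2: 0
The order-1 divided differences are all -3 (nonzero) and every higher order vanishes, so the data lies on a polynomial of degree exactly 1.

1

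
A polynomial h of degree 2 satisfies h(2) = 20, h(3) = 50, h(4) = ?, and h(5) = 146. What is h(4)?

On equispaced nodes a degree-2 polynomial has vanishing third forward difference, so
  - h(2) + 3·h(3) - 3·h(4) + h(5) = 0.
Substituting the known values and solving for h(4):
  -3·h(4) = -276
  h(4) = 92.

92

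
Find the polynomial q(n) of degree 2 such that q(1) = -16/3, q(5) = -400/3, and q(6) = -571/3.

q(n) = -5n^2 - 2n + 5/3

Using the Lagrange interpolation formula with nodes 1, 5, 6:
  L_0(n) = (n - 5)(n - 6) / 20
  L_1(n) = (n - 1)(n - 6) / -4
  L_2(n) = (n - 1)(n - 5) / 5
Then q(n) = -16/3·L_0(n) - 400/3·L_1(n) - 571/3·L_2(n).
Expanding and collecting terms gives q(n) = -5n² - 2n + 5/3.
Check: q(6) = -571/3. ✓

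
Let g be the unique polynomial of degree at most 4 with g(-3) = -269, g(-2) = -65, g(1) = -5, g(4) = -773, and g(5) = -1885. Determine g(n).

Write g(n) = an^4 + bn^3 + cn^2 + dn + e. Substituting each data point gives a linear system:
  81a - 27b + 9c - 3d + e = -269
  16a - 8b + 4c - 2d + e = -65
  a + b + c + d + e = -5
  256a + 64b + 16c + 4d + e = -773
  625a + 125b + 25c + 5d + e = -1885
Solving the system yields a = -3, b = 0, c = -1, d = 4, e = -5.
So g(n) = -3n⁴ - n² + 4n - 5.
Check: g(-3) = -269. ✓

g(n) = -3n^4 - n^2 + 4n - 5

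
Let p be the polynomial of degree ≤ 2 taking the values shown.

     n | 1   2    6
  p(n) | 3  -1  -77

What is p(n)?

Using the Lagrange interpolation formula with nodes 1, 2, 6:
  L_0(n) = (n - 2)(n - 6) / 5
  L_1(n) = (n - 1)(n - 6) / -4
  L_2(n) = (n - 1)(n - 2) / 20
Then p(n) = 3·L_0(n) - 1·L_1(n) - 77·L_2(n).
Expanding and collecting terms gives p(n) = -3n² + 5n + 1.
Check: p(2) = -1. ✓

p(n) = -3n^2 + 5n + 1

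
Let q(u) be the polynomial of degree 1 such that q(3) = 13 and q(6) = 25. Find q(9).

37

Using the Lagrange interpolation formula with nodes 3, 6:
  L_0(u) = (u - 6) / -3
  L_1(u) = (u - 3) / 3
Then q(u) = 13·L_0(u) + 25·L_1(u).
Expanding and collecting terms gives q(u) = 4u + 1.
Evaluating at u = 9: q(9) = 37.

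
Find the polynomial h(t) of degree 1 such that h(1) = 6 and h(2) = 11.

h(t) = 5t + 1

Write h(t) = at + b. Substituting each data point gives a linear system:
  a + b = 6
  2a + b = 11
Solving the system yields a = 5, b = 1.
So h(t) = 5t + 1.
Check: h(2) = 11. ✓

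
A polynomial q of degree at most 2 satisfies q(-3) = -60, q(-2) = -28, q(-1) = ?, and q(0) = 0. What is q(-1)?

-8

The 3 known points determine the degree-2 polynomial uniquely.
Write q(s) = as^2 + bs + c. Substituting each data point gives a linear system:
  9a - 3b + c = -60
  4a - 2b + c = -28
  c = 0
Solving the system yields a = -6, b = 2, c = 0.
So q(s) = -6s^2 + 2s.
Then q(-1) = -8.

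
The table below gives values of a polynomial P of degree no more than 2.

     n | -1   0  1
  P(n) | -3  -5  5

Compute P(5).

165

Write P(n) = an^2 + bn + c. Substituting each data point gives a linear system:
  a - b + c = -3
  c = -5
  a + b + c = 5
Solving the system yields a = 6, b = 4, c = -5.
So P(n) = 6n^2 + 4n - 5.
Then P(5) = 165.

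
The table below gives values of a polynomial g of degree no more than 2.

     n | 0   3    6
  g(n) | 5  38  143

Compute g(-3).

44

Write g(n) = an^2 + bn + c. Substituting each data point gives a linear system:
  c = 5
  9a + 3b + c = 38
  36a + 6b + c = 143
Solving the system yields a = 4, b = -1, c = 5.
So g(n) = 4n^2 - n + 5.
Then g(-3) = 44.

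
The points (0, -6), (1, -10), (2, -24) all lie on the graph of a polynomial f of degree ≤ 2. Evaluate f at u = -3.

Forward differences of the values at u = 0, 1, 2:
  f  : -6  -10  -24
  Δ  : -4  -14
  Δ^2: -10
The second differences are constant, confirming degree 2.
Interpolating (Newton forward form) and evaluating at u = -3 gives f(-3) = -54.

-54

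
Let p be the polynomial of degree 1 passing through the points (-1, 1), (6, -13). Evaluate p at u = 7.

-15

Using the Lagrange interpolation formula with nodes -1, 6:
  L_0(u) = (u - 6) / -7
  L_1(u) = (u + 1) / 7
Then p(u) = 1·L_0(u) - 13·L_1(u).
Expanding and collecting terms gives p(u) = -2u - 1.
Evaluating at u = 7: p(7) = -15.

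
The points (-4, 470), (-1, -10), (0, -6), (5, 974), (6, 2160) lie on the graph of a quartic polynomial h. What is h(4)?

Write h(t) = at^4 + bt^3 + ct^2 + dt + e. Substituting each data point gives a linear system:
  256a - 64b + 16c - 4d + e = 470
  a - b + c - d + e = -10
  e = -6
  625a + 125b + 25c + 5d + e = 974
  1296a + 216b + 36c + 6d + e = 2160
Solving the system yields a = 2, b = -1, c = -6, d = 1, e = -6.
So h(t) = 2t⁴ - t³ - 6t² + t - 6.
Then h(4) = 350.

350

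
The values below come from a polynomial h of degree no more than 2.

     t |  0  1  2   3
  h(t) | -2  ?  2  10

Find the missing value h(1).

On equispaced nodes a degree-2 polynomial has vanishing third forward difference, so
  - h(0) + 3·h(1) - 3·h(2) + h(3) = 0.
Substituting the known values and solving for h(1):
  3·h(1) = -6
  h(1) = -2.

-2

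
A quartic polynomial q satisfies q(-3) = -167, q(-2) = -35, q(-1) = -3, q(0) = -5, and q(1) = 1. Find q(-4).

Forward differences of the values at s = -3, -2, -1, 0, 1:
  q  : -167  -35  -3  -5  1
  Δ  : 132  32  -2  6
  Δ^2: -100  -34  8
  Δ^3: 66  42
  Δ^4: -24
The fourth differences are constant, confirming degree 4.
Interpolating (Newton forward form) and evaluating at s = -4 gives q(-4) = -489.

-489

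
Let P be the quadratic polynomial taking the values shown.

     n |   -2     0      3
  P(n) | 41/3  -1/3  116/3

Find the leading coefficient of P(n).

4

Write P(n) = an^2 + bn + c. Substituting each data point gives a linear system:
  4a - 2b + c = 41/3
  c = -1/3
  9a + 3b + c = 116/3
Solving the system yields a = 4, b = 1, c = -1/3.
So P(n) = 4n² + n - 1/3.
The leading coefficient is 4.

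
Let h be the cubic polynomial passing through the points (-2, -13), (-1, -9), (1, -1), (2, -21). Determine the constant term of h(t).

-1

Write h(t) = at^3 + bt^2 + ct + d. Substituting each data point gives a linear system:
  -8a + 4b - 2c + d = -13
  -a + b - c + d = -9
  a + b + c + d = -1
  8a + 4b + 2c + d = -21
Solving the system yields a = -2, b = -4, c = 6, d = -1.
So h(t) = -2t^3 - 4t^2 + 6t - 1.
The constant term is -1.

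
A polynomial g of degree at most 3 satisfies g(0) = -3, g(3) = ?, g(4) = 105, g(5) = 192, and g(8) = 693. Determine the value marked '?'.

48

The 4 known points determine the degree-3 polynomial uniquely.
Write g(t) = at^3 + bt^2 + ct + d. Substituting each data point gives a linear system:
  d = -3
  64a + 16b + 4c + d = 105
  125a + 25b + 5c + d = 192
  512a + 64b + 8c + d = 693
Solving the system yields a = 1, b = 3, c = -1, d = -3.
So g(t) = t^3 + 3t^2 - t - 3.
Then g(3) = 48.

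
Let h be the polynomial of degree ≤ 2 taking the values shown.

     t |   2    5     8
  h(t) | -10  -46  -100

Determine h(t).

h(t) = -t^2 - 5t + 4

Using the Lagrange interpolation formula with nodes 2, 5, 8:
  L_0(t) = (t - 5)(t - 8) / 18
  L_1(t) = (t - 2)(t - 8) / -9
  L_2(t) = (t - 2)(t - 5) / 18
Then h(t) = -10·L_0(t) - 46·L_1(t) - 100·L_2(t).
Expanding and collecting terms gives h(t) = -t^2 - 5t + 4.
Check: h(2) = -10. ✓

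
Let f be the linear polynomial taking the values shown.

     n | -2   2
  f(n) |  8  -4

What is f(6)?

-16

Using the Lagrange interpolation formula with nodes -2, 2:
  L_0(n) = (n - 2) / -4
  L_1(n) = (n + 2) / 4
Then f(n) = 8·L_0(n) - 4·L_1(n).
Expanding and collecting terms gives f(n) = -3n + 2.
Evaluating at n = 6: f(6) = -16.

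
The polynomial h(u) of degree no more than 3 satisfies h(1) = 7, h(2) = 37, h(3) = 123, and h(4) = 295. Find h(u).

Using the Lagrange interpolation formula with nodes 1, 2, 3, 4:
  L_0(u) = (u - 2)(u - 3)(u - 4) / -6
  L_1(u) = (u - 1)(u - 3)(u - 4) / 2
  L_2(u) = (u - 1)(u - 2)(u - 4) / -2
  L_3(u) = (u - 1)(u - 2)(u - 3) / 6
Then h(u) = 7·L_0(u) + 37·L_1(u) + 123·L_2(u) + 295·L_3(u).
Expanding and collecting terms gives h(u) = 5u^3 - 2u^2 + u + 3.
Check: h(4) = 295. ✓

h(u) = 5u^3 - 2u^2 + u + 3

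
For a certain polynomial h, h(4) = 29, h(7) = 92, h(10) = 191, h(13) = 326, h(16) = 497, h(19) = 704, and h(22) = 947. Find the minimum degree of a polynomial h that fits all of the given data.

2

Forward differences of the values at x = 4, 7, 10, 13, 16, 19, 22:
  h  : 29  92  191  326  497  704  947
  Δ  : 63  99  135  171  207  243
  Δ^2: 36  36  36  36  36
  Δ^3: 0  0  0  0
  Δ^4: 0  0  0
  Δ^5: 0  0
  Δ^6: 0
The second differences are constant (36) and nonzero, while all higher differences vanish, so the minimal degree is 2.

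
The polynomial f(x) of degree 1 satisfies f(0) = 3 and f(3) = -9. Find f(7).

Using the Lagrange interpolation formula with nodes 0, 3:
  L_0(x) = (x - 3) / -3
  L_1(x) = x / 3
Then f(x) = 3·L_0(x) - 9·L_1(x).
Expanding and collecting terms gives f(x) = -4x + 3.
Evaluating at x = 7: f(7) = -25.

-25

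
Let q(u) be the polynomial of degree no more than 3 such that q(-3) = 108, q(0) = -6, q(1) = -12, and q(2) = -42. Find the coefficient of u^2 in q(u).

0

Write q(u) = au^3 + bu^2 + cu + d. Substituting each data point gives a linear system:
  -27a + 9b - 3c + d = 108
  d = -6
  a + b + c + d = -12
  8a + 4b + 2c + d = -42
Solving the system yields a = -4, b = 0, c = -2, d = -6.
So q(u) = -4u^3 - 2u - 6.
The coefficient of u^2 is 0.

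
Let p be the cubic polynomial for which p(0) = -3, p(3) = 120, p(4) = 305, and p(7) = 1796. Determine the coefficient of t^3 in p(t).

Write p(t) = at^3 + bt^2 + ct + d. Substituting each data point gives a linear system:
  d = -3
  27a + 9b + 3c + d = 120
  64a + 16b + 4c + d = 305
  343a + 49b + 7c + d = 1796
Solving the system yields a = 6, b = -6, c = 5, d = -3.
So p(t) = 6t^3 - 6t^2 + 5t - 3.
The leading coefficient is 6.

6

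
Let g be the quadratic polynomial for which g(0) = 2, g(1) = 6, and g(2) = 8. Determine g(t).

g(t) = -t^2 + 5t + 2

Write g(t) = at^2 + bt + c. Substituting each data point gives a linear system:
  c = 2
  a + b + c = 6
  4a + 2b + c = 8
Solving the system yields a = -1, b = 5, c = 2.
So g(t) = -t² + 5t + 2.
Check: g(1) = 6. ✓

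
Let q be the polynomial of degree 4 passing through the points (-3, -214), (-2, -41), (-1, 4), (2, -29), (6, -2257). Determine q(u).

q(u) = -2u^4 + 2u^3 - 2u^2 - 5u + 5

Write q(u) = au^4 + bu^3 + cu^2 + du + e. Substituting each data point gives a linear system:
  81a - 27b + 9c - 3d + e = -214
  16a - 8b + 4c - 2d + e = -41
  a - b + c - d + e = 4
  16a + 8b + 4c + 2d + e = -29
  1296a + 216b + 36c + 6d + e = -2257
Solving the system yields a = -2, b = 2, c = -2, d = -5, e = 5.
So q(u) = -2u⁴ + 2u³ - 2u² - 5u + 5.
Check: q(-3) = -214. ✓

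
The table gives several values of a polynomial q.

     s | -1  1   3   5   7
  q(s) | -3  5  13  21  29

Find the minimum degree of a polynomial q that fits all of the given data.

Forward differences of the values at s = -1, 1, 3, 5, 7:
  q  : -3  5  13  21  29
  Δ  : 8  8  8  8
  Δ^2: 0  0  0
  Δ^3: 0  0
  Δ^4: 0
The first differences are constant (8) and nonzero, while all higher differences vanish, so the minimal degree is 1.

1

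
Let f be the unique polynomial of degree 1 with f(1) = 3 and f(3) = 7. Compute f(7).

Using the Lagrange interpolation formula with nodes 1, 3:
  L_0(x) = (x - 3) / -2
  L_1(x) = (x - 1) / 2
Then f(x) = 3·L_0(x) + 7·L_1(x).
Expanding and collecting terms gives f(x) = 2x + 1.
Evaluating at x = 7: f(7) = 15.

15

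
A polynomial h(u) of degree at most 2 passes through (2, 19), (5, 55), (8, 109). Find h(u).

h(u) = u^2 + 5u + 5

Write h(u) = au^2 + bu + c. Substituting each data point gives a linear system:
  4a + 2b + c = 19
  25a + 5b + c = 55
  64a + 8b + c = 109
Solving the system yields a = 1, b = 5, c = 5.
So h(u) = u^2 + 5u + 5.
Check: h(8) = 109. ✓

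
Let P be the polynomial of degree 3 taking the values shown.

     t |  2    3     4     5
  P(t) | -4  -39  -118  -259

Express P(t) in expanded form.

Using the Lagrange interpolation formula with nodes 2, 3, 4, 5:
  L_0(t) = (t - 3)(t - 4)(t - 5) / -6
  L_1(t) = (t - 2)(t - 4)(t - 5) / 2
  L_2(t) = (t - 2)(t - 3)(t - 5) / -2
  L_3(t) = (t - 2)(t - 3)(t - 4) / 6
Then P(t) = -4·L_0(t) - 39·L_1(t) - 118·L_2(t) - 259·L_3(t).
Expanding and collecting terms gives P(t) = -3t³ + 5t² - 3t + 6.
Check: P(4) = -118. ✓

P(t) = -3t^3 + 5t^2 - 3t + 6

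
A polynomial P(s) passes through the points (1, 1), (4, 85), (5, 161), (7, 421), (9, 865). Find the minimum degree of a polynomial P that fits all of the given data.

3

Divided differences on the nodes 1, 4, 5, 7, 9:
  order 0: 1  85  161  421  865
  order 1: 28  76  130  222
  order 2: 12  18  23
  order 3: 1  1
  order 4: 0
The order-3 divided differences are all 1 (nonzero) and every higher order vanishes, so the data lies on a polynomial of degree exactly 3.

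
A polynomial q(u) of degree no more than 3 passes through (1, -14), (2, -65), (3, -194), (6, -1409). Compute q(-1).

Using the Lagrange interpolation formula with nodes 1, 2, 3, 6:
  L_0(u) = (u - 2)(u - 3)(u - 6) / -10
  L_1(u) = (u - 1)(u - 3)(u - 6) / 4
  L_2(u) = (u - 1)(u - 2)(u - 6) / -6
  L_3(u) = (u - 1)(u - 2)(u - 3) / 60
Then q(u) = -14·L_0(u) - 65·L_1(u) - 194·L_2(u) - 1409·L_3(u).
Expanding and collecting terms gives q(u) = -6u³ - 3u² - 5.
Evaluating at u = -1: q(-1) = -2.

-2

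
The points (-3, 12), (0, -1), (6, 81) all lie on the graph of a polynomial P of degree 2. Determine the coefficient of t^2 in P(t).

Write P(t) = at^2 + bt + c. Substituting each data point gives a linear system:
  9a - 3b + c = 12
  c = -1
  36a + 6b + c = 81
Solving the system yields a = 2, b = 5/3, c = -1.
So P(t) = 2t^2 + (5/3)t - 1.
The leading coefficient is 2.

2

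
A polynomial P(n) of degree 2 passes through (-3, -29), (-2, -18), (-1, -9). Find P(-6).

-74

Write P(n) = an^2 + bn + c. Substituting each data point gives a linear system:
  9a - 3b + c = -29
  4a - 2b + c = -18
  a - b + c = -9
Solving the system yields a = -1, b = 6, c = -2.
So P(n) = -n^2 + 6n - 2.
Then P(-6) = -74.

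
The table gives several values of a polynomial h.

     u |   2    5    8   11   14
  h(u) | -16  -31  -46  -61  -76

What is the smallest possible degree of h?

1

Forward differences of the values at u = 2, 5, 8, 11, 14:
  h  : -16  -31  -46  -61  -76
  Δ  : -15  -15  -15  -15
  Δ^2: 0  0  0
  Δ^3: 0  0
  Δ^4: 0
The first differences are constant (-15) and nonzero, while all higher differences vanish, so the minimal degree is 1.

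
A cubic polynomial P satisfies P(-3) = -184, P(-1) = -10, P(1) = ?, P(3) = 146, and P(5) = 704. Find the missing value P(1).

4

The 4 known points determine the degree-3 polynomial uniquely.
Write P(x) = ax^3 + bx^2 + cx + d. Substituting each data point gives a linear system:
  -27a + 9b - 3c + d = -184
  -a + b - c + d = -10
  27a + 9b + 3c + d = 146
  125a + 25b + 5c + d = 704
Solving the system yields a = 6, b = -2, c = 1, d = -1.
So P(x) = 6x^3 - 2x^2 + x - 1.
Then P(1) = 4.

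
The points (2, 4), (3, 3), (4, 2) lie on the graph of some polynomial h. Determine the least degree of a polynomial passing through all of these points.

Forward differences of the values at n = 2, 3, 4:
  h  : 4  3  2
  Δ  : -1  -1
  Δ^2: 0
The first differences are constant (-1) and nonzero, while all higher differences vanish, so the minimal degree is 1.

1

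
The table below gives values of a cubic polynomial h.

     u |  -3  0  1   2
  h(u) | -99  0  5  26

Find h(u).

Write h(u) = au^3 + bu^2 + cu + d. Substituting each data point gives a linear system:
  -27a + 9b - 3c + d = -99
  d = 0
  a + b + c + d = 5
  8a + 4b + 2c + d = 26
Solving the system yields a = 3, b = -1, c = 3, d = 0.
So h(u) = 3u^3 - u^2 + 3u.
Check: h(2) = 26. ✓

h(u) = 3u^3 - u^2 + 3u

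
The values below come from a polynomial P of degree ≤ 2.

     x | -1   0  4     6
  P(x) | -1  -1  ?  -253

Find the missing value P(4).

The 3 known points determine the degree-2 polynomial uniquely.
Write P(x) = ax^2 + bx + c. Substituting each data point gives a linear system:
  a - b + c = -1
  c = -1
  36a + 6b + c = -253
Solving the system yields a = -6, b = -6, c = -1.
So P(x) = -6x² - 6x - 1.
Then P(4) = -121.

-121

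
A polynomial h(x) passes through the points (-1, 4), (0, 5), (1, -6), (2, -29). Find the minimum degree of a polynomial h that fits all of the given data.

Forward differences of the values at x = -1, 0, 1, 2:
  h  : 4  5  -6  -29
  Δ  : 1  -11  -23
  Δ^2: -12  -12
  Δ^3: 0
The second differences are constant (-12) and nonzero, while all higher differences vanish, so the minimal degree is 2.

2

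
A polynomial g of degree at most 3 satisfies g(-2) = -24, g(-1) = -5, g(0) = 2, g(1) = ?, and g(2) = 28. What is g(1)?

9

On equispaced nodes a degree-3 polynomial has vanishing fourth forward difference, so
  g(-2) - 4·g(-1) + 6·g(0) - 4·g(1) + g(2) = 0.
Substituting the known values and solving for g(1):
  -4·g(1) = -36
  g(1) = 9.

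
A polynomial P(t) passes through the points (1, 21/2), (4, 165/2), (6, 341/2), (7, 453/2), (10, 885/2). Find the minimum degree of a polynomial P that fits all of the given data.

2

Divided differences on the nodes 1, 4, 6, 7, 10:
  order 0: 21/2  165/2  341/2  453/2  885/2
  order 1: 24  44  56  72
  order 2: 4  4  4
  order 3: 0  0
  order 4: 0
The order-2 divided differences are all 4 (nonzero) and every higher order vanishes, so the data lies on a polynomial of degree exactly 2.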